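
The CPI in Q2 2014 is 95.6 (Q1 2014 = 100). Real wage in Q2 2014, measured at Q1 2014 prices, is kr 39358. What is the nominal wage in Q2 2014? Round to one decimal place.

Nominal = Real × (Index/100) = 39358 × (95.6/100)
        = 39358 × 0.956 = 37626.2480

37626.2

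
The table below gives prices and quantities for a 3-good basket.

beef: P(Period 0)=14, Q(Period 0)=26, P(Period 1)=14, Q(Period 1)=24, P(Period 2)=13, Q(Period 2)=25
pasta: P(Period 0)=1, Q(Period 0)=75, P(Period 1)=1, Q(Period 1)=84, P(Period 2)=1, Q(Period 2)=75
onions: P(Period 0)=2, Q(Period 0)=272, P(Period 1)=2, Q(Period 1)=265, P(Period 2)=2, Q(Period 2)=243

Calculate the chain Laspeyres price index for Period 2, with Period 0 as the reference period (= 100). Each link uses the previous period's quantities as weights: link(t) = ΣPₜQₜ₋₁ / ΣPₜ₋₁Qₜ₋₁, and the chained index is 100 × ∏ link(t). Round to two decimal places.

Link Period 0→Period 1:
ΣP(Period 1)Q(Period 0) = 14×26 + 1×75 + 2×272 = 364 + 75 + 544 = 983
ΣP(Period 0)Q(Period 0) = 14×26 + 1×75 + 2×272 = 364 + 75 + 544 = 983
link = 983/983 = 1.000000
Link Period 1→Period 2:
ΣP(Period 2)Q(Period 1) = 13×24 + 1×84 + 2×265 = 312 + 84 + 530 = 926
ΣP(Period 1)Q(Period 1) = 14×24 + 1×84 + 2×265 = 336 + 84 + 530 = 950
link = 926/950 = 0.974737
Chained index = 100 × 1.000000 × 0.974737 = 97.4737

97.47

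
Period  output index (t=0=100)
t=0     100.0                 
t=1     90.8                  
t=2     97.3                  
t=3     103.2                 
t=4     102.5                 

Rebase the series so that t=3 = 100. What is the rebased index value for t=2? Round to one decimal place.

94.3

Rebased(t=2) = 97.3 / 103.2 × 100 = 94.2829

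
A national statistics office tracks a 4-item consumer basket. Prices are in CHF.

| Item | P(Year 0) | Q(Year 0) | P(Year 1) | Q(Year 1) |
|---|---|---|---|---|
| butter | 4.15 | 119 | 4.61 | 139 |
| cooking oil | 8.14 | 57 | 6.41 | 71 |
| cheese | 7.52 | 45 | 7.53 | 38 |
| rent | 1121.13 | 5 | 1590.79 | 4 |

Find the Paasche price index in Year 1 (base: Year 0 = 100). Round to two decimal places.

130.72

Paasche price index uses current-period quantities as weights.
ΣP(Year 1)·Q(Year 1) = 4.61×139 + 6.41×71 + 7.53×38 + 1590.79×4 = 640.79 + 455.11 + 286.14 + 6363.16 = 7745.2
ΣP(Year 0)·Q(Year 1) = 4.15×139 + 8.14×71 + 7.52×38 + 1121.13×4 = 576.85 + 577.94 + 285.76 + 4484.52 = 5925.07
Index = 7745.2 / 5925.07 × 100 = 130.7191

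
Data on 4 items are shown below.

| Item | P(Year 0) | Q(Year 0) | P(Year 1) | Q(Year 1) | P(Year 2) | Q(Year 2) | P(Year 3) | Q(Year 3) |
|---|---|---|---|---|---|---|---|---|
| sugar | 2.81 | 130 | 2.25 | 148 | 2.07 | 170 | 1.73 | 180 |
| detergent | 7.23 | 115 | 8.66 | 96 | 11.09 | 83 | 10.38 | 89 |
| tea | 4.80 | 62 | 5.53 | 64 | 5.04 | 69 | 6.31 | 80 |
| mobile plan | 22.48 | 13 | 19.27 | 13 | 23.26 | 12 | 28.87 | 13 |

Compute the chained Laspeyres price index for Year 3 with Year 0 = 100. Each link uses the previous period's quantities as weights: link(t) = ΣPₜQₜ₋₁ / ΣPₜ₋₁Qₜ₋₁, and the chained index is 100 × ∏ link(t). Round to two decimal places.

121.25

Link Year 0→Year 1:
ΣP(Year 1)Q(Year 0) = 2.25×130 + 8.66×115 + 5.53×62 + 19.27×13 = 292.5 + 995.9 + 342.86 + 250.51 = 1881.77
ΣP(Year 0)Q(Year 0) = 2.81×130 + 7.23×115 + 4.80×62 + 22.48×13 = 365.3 + 831.45 + 297.6 + 292.24 = 1786.59
link = 1881.77/1786.59 = 1.053275
Link Year 1→Year 2:
ΣP(Year 2)Q(Year 1) = 2.07×148 + 11.09×96 + 5.04×64 + 23.26×13 = 306.36 + 1064.64 + 322.56 + 302.38 = 1995.94
ΣP(Year 1)Q(Year 1) = 2.25×148 + 8.66×96 + 5.53×64 + 19.27×13 = 333 + 831.36 + 353.92 + 250.51 = 1768.79
link = 1995.94/1768.79 = 1.128421
Link Year 2→Year 3:
ΣP(Year 3)Q(Year 2) = 1.73×170 + 10.38×83 + 6.31×69 + 28.87×12 = 294.1 + 861.54 + 435.39 + 346.44 = 1937.47
ΣP(Year 2)Q(Year 2) = 2.07×170 + 11.09×83 + 5.04×69 + 23.26×12 = 351.9 + 920.47 + 347.76 + 279.12 = 1899.25
link = 1937.47/1899.25 = 1.020124
Chained index = 100 × 1.053275 × 1.128421 × 1.020124 = 121.2455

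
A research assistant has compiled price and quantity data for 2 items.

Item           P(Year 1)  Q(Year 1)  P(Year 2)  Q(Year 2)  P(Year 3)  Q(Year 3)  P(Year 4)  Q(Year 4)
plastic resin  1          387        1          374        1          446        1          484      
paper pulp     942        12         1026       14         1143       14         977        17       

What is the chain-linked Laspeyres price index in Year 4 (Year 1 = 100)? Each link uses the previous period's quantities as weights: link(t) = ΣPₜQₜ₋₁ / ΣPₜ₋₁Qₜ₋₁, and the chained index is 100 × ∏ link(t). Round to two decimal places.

103.64

Link Year 1→Year 2:
ΣP(Year 2)Q(Year 1) = 1×387 + 1026×12 = 387 + 12312 = 12699
ΣP(Year 1)Q(Year 1) = 1×387 + 942×12 = 387 + 11304 = 11691
link = 12699/11691 = 1.086220
Link Year 2→Year 3:
ΣP(Year 3)Q(Year 2) = 1×374 + 1143×14 = 374 + 16002 = 16376
ΣP(Year 2)Q(Year 2) = 1×374 + 1026×14 = 374 + 14364 = 14738
link = 16376/14738 = 1.111141
Link Year 3→Year 4:
ΣP(Year 4)Q(Year 3) = 1×446 + 977×14 = 446 + 13678 = 14124
ΣP(Year 3)Q(Year 3) = 1×446 + 1143×14 = 446 + 16002 = 16448
link = 14124/16448 = 0.858706
Chained index = 100 × 1.086220 × 1.111141 × 0.858706 = 103.6410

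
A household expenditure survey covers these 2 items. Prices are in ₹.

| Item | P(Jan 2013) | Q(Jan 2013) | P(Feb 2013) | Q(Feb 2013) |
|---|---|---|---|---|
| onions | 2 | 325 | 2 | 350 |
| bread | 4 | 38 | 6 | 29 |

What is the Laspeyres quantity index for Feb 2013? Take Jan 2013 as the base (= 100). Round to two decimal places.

Laspeyres quantity index uses base-period prices as weights.
ΣP(Jan 2013)·Q(Feb 2013) = 2×350 + 4×29 = 700 + 116 = 816
ΣP(Jan 2013)·Q(Jan 2013) = 2×325 + 4×38 = 650 + 152 = 802
Index = 816 / 802 × 100 = 101.7456

101.75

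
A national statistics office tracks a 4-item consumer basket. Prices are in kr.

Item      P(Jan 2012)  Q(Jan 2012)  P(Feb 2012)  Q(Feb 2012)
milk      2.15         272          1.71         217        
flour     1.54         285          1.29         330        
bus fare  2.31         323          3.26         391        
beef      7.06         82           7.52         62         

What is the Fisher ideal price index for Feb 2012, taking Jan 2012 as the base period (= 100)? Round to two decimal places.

108.05

Laspeyres component (base-period weights):
ΣP(Feb 2012)Q(Jan 2012) = 1.71×272 + 1.29×285 + 3.26×323 + 7.52×82 = 465.12 + 367.65 + 1052.98 + 616.64 = 2502.39
ΣP(Jan 2012)Q(Jan 2012) = 2.15×272 + 1.54×285 + 2.31×323 + 7.06×82 = 584.8 + 438.9 + 746.13 + 578.92 = 2348.75
L = 2502.39 / 2348.75 × 100 = 106.5414
Paasche component (current-period weights):
ΣP(Feb 2012)Q(Feb 2012) = 1.71×217 + 1.29×330 + 3.26×391 + 7.52×62 = 371.07 + 425.7 + 1274.66 + 466.24 = 2537.67
ΣP(Jan 2012)Q(Feb 2012) = 2.15×217 + 1.54×330 + 2.31×391 + 7.06×62 = 466.55 + 508.2 + 903.21 + 437.72 = 2315.68
P = 2537.67 / 2315.68 × 100 = 109.5864
Fisher = √(L × P) = √(106.5414 × 109.5864) = 108.0531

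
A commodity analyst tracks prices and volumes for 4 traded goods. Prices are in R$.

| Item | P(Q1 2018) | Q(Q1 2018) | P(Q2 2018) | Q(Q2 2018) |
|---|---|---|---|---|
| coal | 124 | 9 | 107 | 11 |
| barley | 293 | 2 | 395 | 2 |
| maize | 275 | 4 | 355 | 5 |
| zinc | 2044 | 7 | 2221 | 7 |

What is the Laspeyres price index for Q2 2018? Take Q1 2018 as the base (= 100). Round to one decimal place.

109.4

Laspeyres price index uses base-period quantities as weights.
ΣP(Q2 2018)·Q(Q1 2018) = 107×9 + 395×2 + 355×4 + 2221×7 = 963 + 790 + 1420 + 15547 = 18720
ΣP(Q1 2018)·Q(Q1 2018) = 124×9 + 293×2 + 275×4 + 2044×7 = 1116 + 586 + 1100 + 14308 = 17110
Index = 18720 / 17110 × 100 = 109.4097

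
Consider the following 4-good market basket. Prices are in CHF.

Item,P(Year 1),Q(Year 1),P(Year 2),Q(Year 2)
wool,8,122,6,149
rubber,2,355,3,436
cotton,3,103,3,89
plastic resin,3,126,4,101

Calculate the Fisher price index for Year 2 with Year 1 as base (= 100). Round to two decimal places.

Laspeyres component (base-period weights):
ΣP(Year 2)Q(Year 1) = 6×122 + 3×355 + 3×103 + 4×126 = 732 + 1065 + 309 + 504 = 2610
ΣP(Year 1)Q(Year 1) = 8×122 + 2×355 + 3×103 + 3×126 = 976 + 710 + 309 + 378 = 2373
L = 2610 / 2373 × 100 = 109.9874
Paasche component (current-period weights):
ΣP(Year 2)Q(Year 2) = 6×149 + 3×436 + 3×89 + 4×101 = 894 + 1308 + 267 + 404 = 2873
ΣP(Year 1)Q(Year 2) = 8×149 + 2×436 + 3×89 + 3×101 = 1192 + 872 + 267 + 303 = 2634
P = 2873 / 2634 × 100 = 109.0737
Fisher = √(L × P) = √(109.9874 × 109.0737) = 109.5296

109.53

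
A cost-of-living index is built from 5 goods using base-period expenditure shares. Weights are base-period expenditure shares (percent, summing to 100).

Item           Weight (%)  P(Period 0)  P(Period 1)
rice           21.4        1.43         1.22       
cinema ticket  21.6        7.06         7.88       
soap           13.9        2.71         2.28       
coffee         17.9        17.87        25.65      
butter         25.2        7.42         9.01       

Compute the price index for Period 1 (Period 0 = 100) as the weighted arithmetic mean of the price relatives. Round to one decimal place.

110.4

rice: 21.4 × (1.22/1.43) = 21.4 × 0.853147 = 18.2573
cinema ticket: 21.6 × (7.88/7.06) = 21.6 × 1.116147 = 24.1088
soap: 13.9 × (2.28/2.71) = 13.9 × 0.841328 = 11.6945
coffee: 17.9 × (25.65/17.87) = 17.9 × 1.435367 = 25.6931
butter: 25.2 × (9.01/7.42) = 25.2 × 1.214286 = 30.6000
Index = Σ wᵢ·(p₁ᵢ/p₀ᵢ) = 18.2573 + 24.1088 + 11.6945 + 25.6931 + 30.6000 = 110.3537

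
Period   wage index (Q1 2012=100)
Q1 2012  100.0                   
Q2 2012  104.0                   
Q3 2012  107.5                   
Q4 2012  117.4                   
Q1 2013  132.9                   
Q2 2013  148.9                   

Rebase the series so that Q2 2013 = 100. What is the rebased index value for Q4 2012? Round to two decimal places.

78.84

Rebased(Q4 2012) = 117.4 / 148.9 × 100 = 78.8449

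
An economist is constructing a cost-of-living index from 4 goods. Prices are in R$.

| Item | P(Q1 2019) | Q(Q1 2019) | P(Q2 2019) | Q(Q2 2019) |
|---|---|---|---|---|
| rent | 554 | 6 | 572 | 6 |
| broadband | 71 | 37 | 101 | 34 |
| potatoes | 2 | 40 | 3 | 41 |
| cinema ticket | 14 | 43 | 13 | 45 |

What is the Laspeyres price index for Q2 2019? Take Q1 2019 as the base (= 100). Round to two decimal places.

118.32

Laspeyres price index uses base-period quantities as weights.
ΣP(Q2 2019)·Q(Q1 2019) = 572×6 + 101×37 + 3×40 + 13×43 = 3432 + 3737 + 120 + 559 = 7848
ΣP(Q1 2019)·Q(Q1 2019) = 554×6 + 71×37 + 2×40 + 14×43 = 3324 + 2627 + 80 + 602 = 6633
Index = 7848 / 6633 × 100 = 118.3175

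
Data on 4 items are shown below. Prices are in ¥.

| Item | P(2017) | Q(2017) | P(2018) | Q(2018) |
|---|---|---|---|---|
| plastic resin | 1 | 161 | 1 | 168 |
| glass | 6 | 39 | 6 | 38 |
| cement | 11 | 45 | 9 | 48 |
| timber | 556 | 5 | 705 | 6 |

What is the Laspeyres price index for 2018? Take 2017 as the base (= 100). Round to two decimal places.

Laspeyres price index uses base-period quantities as weights.
ΣP(2018)·Q(2017) = 1×161 + 6×39 + 9×45 + 705×5 = 161 + 234 + 405 + 3525 = 4325
ΣP(2017)·Q(2017) = 1×161 + 6×39 + 11×45 + 556×5 = 161 + 234 + 495 + 2780 = 3670
Index = 4325 / 3670 × 100 = 117.8474

117.85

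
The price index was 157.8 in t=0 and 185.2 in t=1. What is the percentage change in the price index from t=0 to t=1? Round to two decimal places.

Change = (185.2 − 157.8) / 157.8 × 100
       = 27.4 / 157.8 × 100 = 17.3638%

17.36%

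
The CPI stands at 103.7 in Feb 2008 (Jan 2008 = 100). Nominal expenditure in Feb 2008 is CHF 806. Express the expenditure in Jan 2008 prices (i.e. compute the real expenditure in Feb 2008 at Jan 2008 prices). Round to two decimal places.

Real = Nominal ÷ (Index/100) = 806 ÷ (103.7/100)
     = 806 ÷ 1.037 = 777.2420

777.24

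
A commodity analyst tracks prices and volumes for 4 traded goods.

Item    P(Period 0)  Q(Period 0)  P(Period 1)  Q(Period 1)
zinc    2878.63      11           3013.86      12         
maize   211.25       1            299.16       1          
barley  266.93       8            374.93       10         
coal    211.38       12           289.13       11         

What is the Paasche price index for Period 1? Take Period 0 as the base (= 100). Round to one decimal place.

Paasche price index uses current-period quantities as weights.
ΣP(Period 1)·Q(Period 1) = 3013.86×12 + 299.16×1 + 374.93×10 + 289.13×11 = 36166.32 + 299.16 + 3749.3 + 3180.43 = 43395.21
ΣP(Period 0)·Q(Period 1) = 2878.63×12 + 211.25×1 + 266.93×10 + 211.38×11 = 34543.56 + 211.25 + 2669.3 + 2325.18 = 39749.29
Index = 43395.21 / 39749.29 × 100 = 109.1723

109.2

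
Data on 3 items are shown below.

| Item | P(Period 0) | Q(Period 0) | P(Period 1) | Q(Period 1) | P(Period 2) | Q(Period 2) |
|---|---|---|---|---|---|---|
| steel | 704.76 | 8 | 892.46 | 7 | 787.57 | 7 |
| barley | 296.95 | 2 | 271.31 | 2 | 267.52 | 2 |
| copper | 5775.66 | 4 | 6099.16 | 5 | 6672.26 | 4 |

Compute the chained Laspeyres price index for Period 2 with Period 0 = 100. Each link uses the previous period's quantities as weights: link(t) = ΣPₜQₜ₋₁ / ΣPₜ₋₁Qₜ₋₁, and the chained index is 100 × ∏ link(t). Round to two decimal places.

Link Period 0→Period 1:
ΣP(Period 1)Q(Period 0) = 892.46×8 + 271.31×2 + 6099.16×4 = 7139.68 + 542.62 + 24396.64 = 32078.94
ΣP(Period 0)Q(Period 0) = 704.76×8 + 296.95×2 + 5775.66×4 = 5638.08 + 593.9 + 23102.64 = 29334.62
link = 32078.94/29334.62 = 1.093552
Link Period 1→Period 2:
ΣP(Period 2)Q(Period 1) = 787.57×7 + 267.52×2 + 6672.26×5 = 5512.99 + 535.04 + 33361.3 = 39409.33
ΣP(Period 1)Q(Period 1) = 892.46×7 + 271.31×2 + 6099.16×5 = 6247.22 + 542.62 + 30495.8 = 37285.64
link = 39409.33/37285.64 = 1.056957
Chained index = 100 × 1.093552 × 1.056957 = 115.5838

115.58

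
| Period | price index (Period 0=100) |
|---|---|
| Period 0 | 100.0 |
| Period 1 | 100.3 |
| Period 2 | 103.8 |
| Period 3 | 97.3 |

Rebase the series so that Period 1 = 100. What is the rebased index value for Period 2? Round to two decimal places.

Rebased(Period 2) = 103.8 / 100.3 × 100 = 103.4895

103.49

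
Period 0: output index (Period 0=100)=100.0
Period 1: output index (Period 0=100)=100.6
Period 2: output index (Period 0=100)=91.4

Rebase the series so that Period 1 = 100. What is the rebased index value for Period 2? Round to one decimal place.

90.9

Rebased(Period 2) = 91.4 / 100.6 × 100 = 90.8549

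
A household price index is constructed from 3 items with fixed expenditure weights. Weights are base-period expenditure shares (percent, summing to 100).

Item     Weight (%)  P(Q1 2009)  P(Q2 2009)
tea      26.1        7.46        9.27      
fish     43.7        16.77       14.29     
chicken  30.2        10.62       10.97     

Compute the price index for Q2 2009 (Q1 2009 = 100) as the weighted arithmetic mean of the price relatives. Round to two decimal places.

100.87

tea: 26.1 × (9.27/7.46) = 26.1 × 1.242627 = 32.4326
fish: 43.7 × (14.29/16.77) = 43.7 × 0.852117 = 37.2375
chicken: 30.2 × (10.97/10.62) = 30.2 × 1.032957 = 31.1953
Index = Σ wᵢ·(p₁ᵢ/p₀ᵢ) = 32.4326 + 37.2375 + 31.1953 = 100.8654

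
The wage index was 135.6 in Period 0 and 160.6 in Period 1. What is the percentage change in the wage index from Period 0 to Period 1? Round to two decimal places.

Change = (160.6 − 135.6) / 135.6 × 100
       = 25.0 / 135.6 × 100 = 18.4366%

18.44%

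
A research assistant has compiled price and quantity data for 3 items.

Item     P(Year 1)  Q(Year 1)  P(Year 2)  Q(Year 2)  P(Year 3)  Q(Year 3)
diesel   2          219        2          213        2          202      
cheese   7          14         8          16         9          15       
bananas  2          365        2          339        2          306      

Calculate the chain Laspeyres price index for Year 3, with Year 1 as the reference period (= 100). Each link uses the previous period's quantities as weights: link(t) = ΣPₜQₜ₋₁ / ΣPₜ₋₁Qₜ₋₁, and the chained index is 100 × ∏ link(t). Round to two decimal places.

102.42

Link Year 1→Year 2:
ΣP(Year 2)Q(Year 1) = 2×219 + 8×14 + 2×365 = 438 + 112 + 730 = 1280
ΣP(Year 1)Q(Year 1) = 2×219 + 7×14 + 2×365 = 438 + 98 + 730 = 1266
link = 1280/1266 = 1.011058
Link Year 2→Year 3:
ΣP(Year 3)Q(Year 2) = 2×213 + 9×16 + 2×339 = 426 + 144 + 678 = 1248
ΣP(Year 2)Q(Year 2) = 2×213 + 8×16 + 2×339 = 426 + 128 + 678 = 1232
link = 1248/1232 = 1.012987
Chained index = 100 × 1.011058 × 1.012987 = 102.4189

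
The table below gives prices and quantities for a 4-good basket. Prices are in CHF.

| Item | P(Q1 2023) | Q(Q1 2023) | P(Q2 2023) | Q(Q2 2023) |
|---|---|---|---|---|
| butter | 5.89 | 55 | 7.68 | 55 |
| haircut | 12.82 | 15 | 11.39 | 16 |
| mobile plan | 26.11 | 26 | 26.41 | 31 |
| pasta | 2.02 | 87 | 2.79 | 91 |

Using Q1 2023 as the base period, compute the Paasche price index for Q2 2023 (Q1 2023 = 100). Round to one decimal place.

110.2

Paasche price index uses current-period quantities as weights.
ΣP(Q2 2023)·Q(Q2 2023) = 7.68×55 + 11.39×16 + 26.41×31 + 2.79×91 = 422.4 + 182.24 + 818.71 + 253.89 = 1677.24
ΣP(Q1 2023)·Q(Q2 2023) = 5.89×55 + 12.82×16 + 26.11×31 + 2.02×91 = 323.95 + 205.12 + 809.41 + 183.82 = 1522.3
Index = 1677.24 / 1522.3 × 100 = 110.1780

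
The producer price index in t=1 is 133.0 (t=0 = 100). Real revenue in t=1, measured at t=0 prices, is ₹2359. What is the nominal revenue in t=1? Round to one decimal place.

3137.5

Nominal = Real × (Index/100) = 2359 × (133.0/100)
        = 2359 × 1.330 = 3137.4700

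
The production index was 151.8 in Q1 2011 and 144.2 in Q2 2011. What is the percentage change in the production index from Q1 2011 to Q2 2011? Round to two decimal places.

Change = (144.2 − 151.8) / 151.8 × 100
       = -7.6 / 151.8 × 100 = -5.0066%

-5.01%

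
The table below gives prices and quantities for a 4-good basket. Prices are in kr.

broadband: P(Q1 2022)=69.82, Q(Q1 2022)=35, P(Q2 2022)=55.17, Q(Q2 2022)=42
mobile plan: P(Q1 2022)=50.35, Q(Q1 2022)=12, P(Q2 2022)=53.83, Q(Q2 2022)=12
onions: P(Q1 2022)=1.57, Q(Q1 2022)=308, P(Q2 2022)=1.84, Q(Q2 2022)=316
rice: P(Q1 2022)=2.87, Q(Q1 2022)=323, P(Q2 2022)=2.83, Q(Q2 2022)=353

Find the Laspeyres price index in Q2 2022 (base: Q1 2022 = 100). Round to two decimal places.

91.01

Laspeyres price index uses base-period quantities as weights.
ΣP(Q2 2022)·Q(Q1 2022) = 55.17×35 + 53.83×12 + 1.84×308 + 2.83×323 = 1930.95 + 645.96 + 566.72 + 914.09 = 4057.72
ΣP(Q1 2022)·Q(Q1 2022) = 69.82×35 + 50.35×12 + 1.57×308 + 2.87×323 = 2443.7 + 604.2 + 483.56 + 927.01 = 4458.47
Index = 4057.72 / 4458.47 × 100 = 91.0115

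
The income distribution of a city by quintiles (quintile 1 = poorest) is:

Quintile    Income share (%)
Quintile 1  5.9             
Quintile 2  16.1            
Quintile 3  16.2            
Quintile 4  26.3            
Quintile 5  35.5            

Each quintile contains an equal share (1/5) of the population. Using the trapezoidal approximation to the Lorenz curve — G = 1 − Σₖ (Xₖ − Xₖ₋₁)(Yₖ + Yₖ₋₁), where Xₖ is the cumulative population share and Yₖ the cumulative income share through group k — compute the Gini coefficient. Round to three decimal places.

Cumulative income shares Yₖ: 0.0590, 0.2200, 0.3820, 0.6450, 1.0000
Σ (Xₖ−Xₖ₋₁)(Yₖ+Yₖ₋₁) = (1/5)(0.0590+0.0000) + (1/5)(0.2200+0.0590) + (1/5)(0.3820+0.2200) + (1/5)(0.6450+0.3820) + (1/5)(1.0000+0.6450)
  = 0.0118 + 0.0558 + 0.1204 + 0.2054 + 0.3290 = 0.7224
G = 1 − 0.7224 = 0.2776

0.278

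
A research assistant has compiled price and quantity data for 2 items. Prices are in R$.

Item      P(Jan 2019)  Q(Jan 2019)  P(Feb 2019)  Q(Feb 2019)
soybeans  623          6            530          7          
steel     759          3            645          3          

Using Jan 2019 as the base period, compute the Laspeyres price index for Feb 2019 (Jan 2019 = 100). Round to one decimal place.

85.0

Laspeyres price index uses base-period quantities as weights.
ΣP(Feb 2019)·Q(Jan 2019) = 530×6 + 645×3 = 3180 + 1935 = 5115
ΣP(Jan 2019)·Q(Jan 2019) = 623×6 + 759×3 = 3738 + 2277 = 6015
Index = 5115 / 6015 × 100 = 85.0374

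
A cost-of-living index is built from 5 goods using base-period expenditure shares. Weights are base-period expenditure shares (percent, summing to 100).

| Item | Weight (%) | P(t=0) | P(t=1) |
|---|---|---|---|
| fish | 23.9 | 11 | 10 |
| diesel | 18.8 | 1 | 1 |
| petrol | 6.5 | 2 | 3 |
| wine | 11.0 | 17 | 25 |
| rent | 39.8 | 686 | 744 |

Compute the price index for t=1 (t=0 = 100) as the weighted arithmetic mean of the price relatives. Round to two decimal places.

109.62

fish: 23.9 × (10/11) = 23.9 × 0.909091 = 21.7273
diesel: 18.8 × (1/1) = 18.8 × 1.000000 = 18.8000
petrol: 6.5 × (3/2) = 6.5 × 1.500000 = 9.7500
wine: 11.0 × (25/17) = 11.0 × 1.470588 = 16.1765
rent: 39.8 × (744/686) = 39.8 × 1.084548 = 43.1650
Index = Σ wᵢ·(p₁ᵢ/p₀ᵢ) = 21.7273 + 18.8000 + 9.7500 + 16.1765 + 43.1650 = 109.6188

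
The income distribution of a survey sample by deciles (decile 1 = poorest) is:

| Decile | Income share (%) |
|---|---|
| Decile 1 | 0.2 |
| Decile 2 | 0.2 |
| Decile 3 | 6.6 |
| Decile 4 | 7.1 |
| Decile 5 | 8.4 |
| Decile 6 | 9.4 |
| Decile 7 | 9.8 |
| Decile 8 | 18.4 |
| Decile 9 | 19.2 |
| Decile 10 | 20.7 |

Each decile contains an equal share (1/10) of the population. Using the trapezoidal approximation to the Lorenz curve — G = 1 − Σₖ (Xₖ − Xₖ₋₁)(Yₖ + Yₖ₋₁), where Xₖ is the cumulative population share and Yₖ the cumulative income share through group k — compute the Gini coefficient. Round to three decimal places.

Cumulative income shares Yₖ: 0.0020, 0.0040, 0.0700, 0.1410, 0.2250, 0.3190, 0.4170, 0.6010, 0.7930, 1.0000
Σ (Xₖ−Xₖ₋₁)(Yₖ+Yₖ₋₁) = (1/10)(0.0020+0.0000) + (1/10)(0.0040+0.0020) + (1/10)(0.0700+0.0040) + (1/10)(0.1410+0.0700) + (1/10)(0.2250+0.1410) + (1/10)(0.3190+0.2250) + (1/10)(0.4170+0.3190) + (1/10)(0.6010+0.4170) + (1/10)(0.7930+0.6010) + (1/10)(1.0000+0.7930)
  = 0.0002 + 0.0006 + 0.0074 + 0.0211 + 0.0366 + 0.0544 + 0.0736 + 0.1018 + 0.1394 + 0.1793 = 0.6144
G = 1 − 0.6144 = 0.3856

0.386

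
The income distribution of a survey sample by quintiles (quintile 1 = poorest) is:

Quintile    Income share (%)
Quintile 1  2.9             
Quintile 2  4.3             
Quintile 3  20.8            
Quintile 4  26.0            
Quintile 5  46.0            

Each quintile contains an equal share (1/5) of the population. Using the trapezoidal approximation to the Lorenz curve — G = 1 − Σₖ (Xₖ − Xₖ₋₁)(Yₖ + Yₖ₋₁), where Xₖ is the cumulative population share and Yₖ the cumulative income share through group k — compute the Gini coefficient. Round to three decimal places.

Cumulative income shares Yₖ: 0.0290, 0.0720, 0.2800, 0.5400, 1.0000
Σ (Xₖ−Xₖ₋₁)(Yₖ+Yₖ₋₁) = (1/5)(0.0290+0.0000) + (1/5)(0.0720+0.0290) + (1/5)(0.2800+0.0720) + (1/5)(0.5400+0.2800) + (1/5)(1.0000+0.5400)
  = 0.0058 + 0.0202 + 0.0704 + 0.1640 + 0.3080 = 0.5684
G = 1 − 0.5684 = 0.4316

0.432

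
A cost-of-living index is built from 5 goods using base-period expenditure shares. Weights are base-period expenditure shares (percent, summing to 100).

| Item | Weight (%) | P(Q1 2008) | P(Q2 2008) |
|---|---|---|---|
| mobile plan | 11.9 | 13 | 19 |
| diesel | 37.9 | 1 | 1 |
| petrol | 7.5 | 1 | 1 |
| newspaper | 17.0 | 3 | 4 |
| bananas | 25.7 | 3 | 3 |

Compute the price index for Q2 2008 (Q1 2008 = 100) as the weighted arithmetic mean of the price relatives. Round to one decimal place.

mobile plan: 11.9 × (19/13) = 11.9 × 1.461538 = 17.3923
diesel: 37.9 × (1/1) = 37.9 × 1.000000 = 37.9000
petrol: 7.5 × (1/1) = 7.5 × 1.000000 = 7.5000
newspaper: 17.0 × (4/3) = 17.0 × 1.333333 = 22.6667
bananas: 25.7 × (3/3) = 25.7 × 1.000000 = 25.7000
Index = Σ wᵢ·(p₁ᵢ/p₀ᵢ) = 17.3923 + 37.9000 + 7.5000 + 22.6667 + 25.7000 = 111.1590

111.2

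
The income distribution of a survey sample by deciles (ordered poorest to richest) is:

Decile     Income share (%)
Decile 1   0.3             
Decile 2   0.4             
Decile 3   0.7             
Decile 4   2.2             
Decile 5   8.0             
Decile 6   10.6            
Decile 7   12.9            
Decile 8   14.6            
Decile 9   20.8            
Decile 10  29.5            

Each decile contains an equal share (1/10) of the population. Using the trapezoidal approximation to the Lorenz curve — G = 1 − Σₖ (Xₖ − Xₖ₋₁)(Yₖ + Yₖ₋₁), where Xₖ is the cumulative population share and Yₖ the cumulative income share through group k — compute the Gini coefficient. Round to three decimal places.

Cumulative income shares Yₖ: 0.0030, 0.0070, 0.0140, 0.0360, 0.1160, 0.2220, 0.3510, 0.4970, 0.7050, 1.0000
Σ (Xₖ−Xₖ₋₁)(Yₖ+Yₖ₋₁) = (1/10)(0.0030+0.0000) + (1/10)(0.0070+0.0030) + (1/10)(0.0140+0.0070) + (1/10)(0.0360+0.0140) + (1/10)(0.1160+0.0360) + (1/10)(0.2220+0.1160) + (1/10)(0.3510+0.2220) + (1/10)(0.4970+0.3510) + (1/10)(0.7050+0.4970) + (1/10)(1.0000+0.7050)
  = 0.0003 + 0.0010 + 0.0021 + 0.0050 + 0.0152 + 0.0338 + 0.0573 + 0.0848 + 0.1202 + 0.1705 = 0.4902
G = 1 − 0.4902 = 0.5098

0.510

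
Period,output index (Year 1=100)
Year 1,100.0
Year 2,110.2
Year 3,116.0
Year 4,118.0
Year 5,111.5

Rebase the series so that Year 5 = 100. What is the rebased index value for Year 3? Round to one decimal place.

104.0

Rebased(Year 3) = 116.0 / 111.5 × 100 = 104.0359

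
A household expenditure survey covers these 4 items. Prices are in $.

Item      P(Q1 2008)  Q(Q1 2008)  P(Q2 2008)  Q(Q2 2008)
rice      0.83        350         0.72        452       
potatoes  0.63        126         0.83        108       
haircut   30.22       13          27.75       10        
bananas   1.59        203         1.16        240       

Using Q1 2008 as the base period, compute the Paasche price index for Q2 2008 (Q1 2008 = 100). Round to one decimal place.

Paasche price index uses current-period quantities as weights.
ΣP(Q2 2008)·Q(Q2 2008) = 0.72×452 + 0.83×108 + 27.75×10 + 1.16×240 = 325.44 + 89.64 + 277.5 + 278.4 = 970.98
ΣP(Q1 2008)·Q(Q2 2008) = 0.83×452 + 0.63×108 + 30.22×10 + 1.59×240 = 375.16 + 68.04 + 302.2 + 381.6 = 1127
Index = 970.98 / 1127 × 100 = 86.1562

86.2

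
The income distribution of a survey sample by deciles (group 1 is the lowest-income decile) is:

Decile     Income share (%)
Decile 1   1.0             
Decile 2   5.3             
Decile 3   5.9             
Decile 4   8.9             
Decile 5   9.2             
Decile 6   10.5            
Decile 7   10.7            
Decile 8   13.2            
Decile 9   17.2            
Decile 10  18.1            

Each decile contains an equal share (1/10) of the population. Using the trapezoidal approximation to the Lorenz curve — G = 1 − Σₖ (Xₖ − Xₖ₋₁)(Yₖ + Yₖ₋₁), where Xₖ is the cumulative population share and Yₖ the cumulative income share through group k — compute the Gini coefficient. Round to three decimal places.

Cumulative income shares Yₖ: 0.0100, 0.0630, 0.1220, 0.2110, 0.3030, 0.4080, 0.5150, 0.6470, 0.8190, 1.0000
Σ (Xₖ−Xₖ₋₁)(Yₖ+Yₖ₋₁) = (1/10)(0.0100+0.0000) + (1/10)(0.0630+0.0100) + (1/10)(0.1220+0.0630) + (1/10)(0.2110+0.1220) + (1/10)(0.3030+0.2110) + (1/10)(0.4080+0.3030) + (1/10)(0.5150+0.4080) + (1/10)(0.6470+0.5150) + (1/10)(0.8190+0.6470) + (1/10)(1.0000+0.8190)
  = 0.0010 + 0.0073 + 0.0185 + 0.0333 + 0.0514 + 0.0711 + 0.0923 + 0.1162 + 0.1466 + 0.1819 = 0.7196
G = 1 − 0.7196 = 0.2804

0.280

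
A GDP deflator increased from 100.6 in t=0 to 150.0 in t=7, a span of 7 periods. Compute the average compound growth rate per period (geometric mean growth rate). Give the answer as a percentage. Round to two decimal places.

5.87%

Growth factor = (150.0/100.6)^(1/7) = (1.491054)^(1/7) = 1.058729
Growth rate = 1.058729 − 1 = 0.058729 = 5.8729%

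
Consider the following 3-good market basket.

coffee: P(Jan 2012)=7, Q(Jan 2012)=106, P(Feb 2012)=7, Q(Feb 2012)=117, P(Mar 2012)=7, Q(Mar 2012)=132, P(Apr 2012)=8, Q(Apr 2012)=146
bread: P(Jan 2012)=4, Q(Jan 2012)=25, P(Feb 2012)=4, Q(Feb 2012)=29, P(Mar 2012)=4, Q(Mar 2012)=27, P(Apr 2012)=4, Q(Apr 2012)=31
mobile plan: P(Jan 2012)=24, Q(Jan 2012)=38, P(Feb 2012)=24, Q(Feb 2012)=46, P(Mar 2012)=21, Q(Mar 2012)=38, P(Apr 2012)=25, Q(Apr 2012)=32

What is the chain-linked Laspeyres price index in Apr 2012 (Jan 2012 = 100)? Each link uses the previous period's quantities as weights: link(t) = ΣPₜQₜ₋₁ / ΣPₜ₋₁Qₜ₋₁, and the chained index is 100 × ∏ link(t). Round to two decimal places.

Link Jan 2012→Feb 2012:
ΣP(Feb 2012)Q(Jan 2012) = 7×106 + 4×25 + 24×38 = 742 + 100 + 912 = 1754
ΣP(Jan 2012)Q(Jan 2012) = 7×106 + 4×25 + 24×38 = 742 + 100 + 912 = 1754
link = 1754/1754 = 1.000000
Link Feb 2012→Mar 2012:
ΣP(Mar 2012)Q(Feb 2012) = 7×117 + 4×29 + 21×46 = 819 + 116 + 966 = 1901
ΣP(Feb 2012)Q(Feb 2012) = 7×117 + 4×29 + 24×46 = 819 + 116 + 1104 = 2039
link = 1901/2039 = 0.932320
Link Mar 2012→Apr 2012:
ΣP(Apr 2012)Q(Mar 2012) = 8×132 + 4×27 + 25×38 = 1056 + 108 + 950 = 2114
ΣP(Mar 2012)Q(Mar 2012) = 7×132 + 4×27 + 21×38 = 924 + 108 + 798 = 1830
link = 2114/1830 = 1.155191
Chained index = 100 × 1.000000 × 0.932320 × 1.155191 = 107.7008

107.70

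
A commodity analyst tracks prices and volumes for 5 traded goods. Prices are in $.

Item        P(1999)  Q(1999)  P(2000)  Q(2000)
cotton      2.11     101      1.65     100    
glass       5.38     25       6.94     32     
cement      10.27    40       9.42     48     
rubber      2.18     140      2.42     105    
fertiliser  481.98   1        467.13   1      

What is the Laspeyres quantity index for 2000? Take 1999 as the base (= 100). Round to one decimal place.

102.7

Laspeyres quantity index uses base-period prices as weights.
ΣP(1999)·Q(2000) = 2.11×100 + 5.38×32 + 10.27×48 + 2.18×105 + 481.98×1 = 211 + 172.16 + 492.96 + 228.9 + 481.98 = 1587
ΣP(1999)·Q(1999) = 2.11×101 + 5.38×25 + 10.27×40 + 2.18×140 + 481.98×1 = 213.11 + 134.5 + 410.8 + 305.2 + 481.98 = 1545.59
Index = 1587 / 1545.59 × 100 = 102.6792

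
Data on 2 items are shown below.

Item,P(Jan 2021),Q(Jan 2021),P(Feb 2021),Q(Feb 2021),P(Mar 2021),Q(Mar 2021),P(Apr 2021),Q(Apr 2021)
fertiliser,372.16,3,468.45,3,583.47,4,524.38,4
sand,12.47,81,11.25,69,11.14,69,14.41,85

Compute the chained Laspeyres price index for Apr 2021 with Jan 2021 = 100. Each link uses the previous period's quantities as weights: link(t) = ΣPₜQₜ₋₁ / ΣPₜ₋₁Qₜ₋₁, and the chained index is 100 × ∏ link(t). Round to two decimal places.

Link Jan 2021→Feb 2021:
ΣP(Feb 2021)Q(Jan 2021) = 468.45×3 + 11.25×81 = 1405.35 + 911.25 = 2316.6
ΣP(Jan 2021)Q(Jan 2021) = 372.16×3 + 12.47×81 = 1116.48 + 1010.07 = 2126.55
link = 2316.6/2126.55 = 1.089370
Link Feb 2021→Mar 2021:
ΣP(Mar 2021)Q(Feb 2021) = 583.47×3 + 11.14×69 = 1750.41 + 768.66 = 2519.07
ΣP(Feb 2021)Q(Feb 2021) = 468.45×3 + 11.25×69 = 1405.35 + 776.25 = 2181.6
link = 2519.07/2181.6 = 1.154689
Link Mar 2021→Apr 2021:
ΣP(Apr 2021)Q(Mar 2021) = 524.38×4 + 14.41×69 = 2097.52 + 994.29 = 3091.81
ΣP(Mar 2021)Q(Mar 2021) = 583.47×4 + 11.14×69 = 2333.88 + 768.66 = 3102.54
link = 3091.81/3102.54 = 0.996542
Chained index = 100 × 1.089370 × 1.154689 × 0.996542 = 125.3534

125.35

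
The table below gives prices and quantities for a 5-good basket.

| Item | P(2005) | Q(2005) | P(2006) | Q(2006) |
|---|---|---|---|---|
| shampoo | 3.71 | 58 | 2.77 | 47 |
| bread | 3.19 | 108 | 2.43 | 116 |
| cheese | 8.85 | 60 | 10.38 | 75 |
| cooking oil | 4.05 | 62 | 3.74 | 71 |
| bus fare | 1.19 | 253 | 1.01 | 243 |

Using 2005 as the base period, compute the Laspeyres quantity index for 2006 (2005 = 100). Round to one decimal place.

108.6

Laspeyres quantity index uses base-period prices as weights.
ΣP(2005)·Q(2006) = 3.71×47 + 3.19×116 + 8.85×75 + 4.05×71 + 1.19×243 = 174.37 + 370.04 + 663.75 + 287.55 + 289.17 = 1784.88
ΣP(2005)·Q(2005) = 3.71×58 + 3.19×108 + 8.85×60 + 4.05×62 + 1.19×253 = 215.18 + 344.52 + 531 + 251.1 + 301.07 = 1642.87
Index = 1784.88 / 1642.87 × 100 = 108.6440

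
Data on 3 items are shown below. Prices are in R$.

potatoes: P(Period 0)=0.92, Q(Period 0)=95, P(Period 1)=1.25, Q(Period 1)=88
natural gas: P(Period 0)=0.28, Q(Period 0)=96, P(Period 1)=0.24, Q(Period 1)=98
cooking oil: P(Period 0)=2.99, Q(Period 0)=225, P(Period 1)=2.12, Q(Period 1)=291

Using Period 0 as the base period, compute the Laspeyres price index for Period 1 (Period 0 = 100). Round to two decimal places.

Laspeyres price index uses base-period quantities as weights.
ΣP(Period 1)·Q(Period 0) = 1.25×95 + 0.24×96 + 2.12×225 = 118.75 + 23.04 + 477 = 618.79
ΣP(Period 0)·Q(Period 0) = 0.92×95 + 0.28×96 + 2.99×225 = 87.4 + 26.88 + 672.75 = 787.03
Index = 618.79 / 787.03 × 100 = 78.6234

78.62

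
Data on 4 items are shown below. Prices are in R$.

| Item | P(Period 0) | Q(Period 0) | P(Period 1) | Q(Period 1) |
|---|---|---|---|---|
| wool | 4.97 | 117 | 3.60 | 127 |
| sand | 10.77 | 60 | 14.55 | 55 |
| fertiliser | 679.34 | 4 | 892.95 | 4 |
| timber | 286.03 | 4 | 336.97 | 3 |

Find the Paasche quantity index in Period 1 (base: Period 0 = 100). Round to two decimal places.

93.99

Paasche quantity index uses current-period prices as weights.
ΣP(Period 1)·Q(Period 1) = 3.60×127 + 14.55×55 + 892.95×4 + 336.97×3 = 457.2 + 800.25 + 3571.8 + 1010.91 = 5840.16
ΣP(Period 1)·Q(Period 0) = 3.60×117 + 14.55×60 + 892.95×4 + 336.97×4 = 421.2 + 873 + 3571.8 + 1347.88 = 6213.88
Index = 5840.16 / 6213.88 × 100 = 93.9857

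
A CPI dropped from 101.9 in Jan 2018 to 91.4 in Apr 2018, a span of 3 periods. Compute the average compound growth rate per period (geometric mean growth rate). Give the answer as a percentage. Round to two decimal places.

Growth factor = (91.4/101.9)^(1/3) = (0.896958)^(1/3) = 0.964400
Growth rate = 0.964400 − 1 = -0.035600 = -3.5600%

-3.56%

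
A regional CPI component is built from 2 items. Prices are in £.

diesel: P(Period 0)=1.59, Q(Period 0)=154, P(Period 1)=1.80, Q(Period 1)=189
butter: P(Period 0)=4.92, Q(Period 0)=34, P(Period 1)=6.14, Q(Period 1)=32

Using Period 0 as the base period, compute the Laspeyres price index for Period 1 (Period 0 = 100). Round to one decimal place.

Laspeyres price index uses base-period quantities as weights.
ΣP(Period 1)·Q(Period 0) = 1.80×154 + 6.14×34 = 277.2 + 208.76 = 485.96
ΣP(Period 0)·Q(Period 0) = 1.59×154 + 4.92×34 = 244.86 + 167.28 = 412.14
Index = 485.96 / 412.14 × 100 = 117.9114

117.9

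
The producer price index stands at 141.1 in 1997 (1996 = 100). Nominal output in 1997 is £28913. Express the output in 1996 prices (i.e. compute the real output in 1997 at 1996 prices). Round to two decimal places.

20491.14

Real = Nominal ÷ (Index/100) = 28913 ÷ (141.1/100)
     = 28913 ÷ 1.411 = 20491.1410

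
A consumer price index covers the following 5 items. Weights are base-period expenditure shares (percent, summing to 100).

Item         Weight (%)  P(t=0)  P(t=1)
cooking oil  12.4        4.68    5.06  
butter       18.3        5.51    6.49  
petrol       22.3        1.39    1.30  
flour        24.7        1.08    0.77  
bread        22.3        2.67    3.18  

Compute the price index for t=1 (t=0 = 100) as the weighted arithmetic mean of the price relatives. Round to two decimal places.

cooking oil: 12.4 × (5.06/4.68) = 12.4 × 1.081197 = 13.4068
butter: 18.3 × (6.49/5.51) = 18.3 × 1.177858 = 21.5548
petrol: 22.3 × (1.30/1.39) = 22.3 × 0.935252 = 20.8561
flour: 24.7 × (0.77/1.08) = 24.7 × 0.712963 = 17.6102
bread: 22.3 × (3.18/2.67) = 22.3 × 1.191011 = 26.5596
Index = Σ wᵢ·(p₁ᵢ/p₀ᵢ) = 13.4068 + 21.5548 + 20.8561 + 17.6102 + 26.5596 = 99.9875

99.99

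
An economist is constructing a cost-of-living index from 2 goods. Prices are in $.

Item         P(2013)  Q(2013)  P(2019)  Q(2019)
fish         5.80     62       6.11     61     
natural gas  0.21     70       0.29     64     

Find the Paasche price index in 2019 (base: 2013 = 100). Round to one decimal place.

Paasche price index uses current-period quantities as weights.
ΣP(2019)·Q(2019) = 6.11×61 + 0.29×64 = 372.71 + 18.56 = 391.27
ΣP(2013)·Q(2019) = 5.80×61 + 0.21×64 = 353.8 + 13.44 = 367.24
Index = 391.27 / 367.24 × 100 = 106.5434

106.5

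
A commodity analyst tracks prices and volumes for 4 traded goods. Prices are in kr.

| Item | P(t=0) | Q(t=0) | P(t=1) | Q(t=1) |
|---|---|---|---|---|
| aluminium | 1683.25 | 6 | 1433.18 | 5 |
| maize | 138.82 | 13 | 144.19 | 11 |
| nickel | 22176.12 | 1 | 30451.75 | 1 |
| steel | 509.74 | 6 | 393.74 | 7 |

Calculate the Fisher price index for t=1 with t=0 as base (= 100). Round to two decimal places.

Laspeyres component (base-period weights):
ΣP(t=1)Q(t=0) = 1433.18×6 + 144.19×13 + 30451.75×1 + 393.74×6 = 8599.08 + 1874.47 + 30451.75 + 2362.44 = 43287.74
ΣP(t=0)Q(t=0) = 1683.25×6 + 138.82×13 + 22176.12×1 + 509.74×6 = 10099.5 + 1804.66 + 22176.12 + 3058.44 = 37138.72
L = 43287.74 / 37138.72 × 100 = 116.5569
Paasche component (current-period weights):
ΣP(t=1)Q(t=1) = 1433.18×5 + 144.19×11 + 30451.75×1 + 393.74×7 = 7165.9 + 1586.09 + 30451.75 + 2756.18 = 41959.92
ΣP(t=0)Q(t=1) = 1683.25×5 + 138.82×11 + 22176.12×1 + 509.74×7 = 8416.25 + 1527.02 + 22176.12 + 3568.18 = 35687.57
P = 41959.92 / 35687.57 × 100 = 117.5757
Fisher = √(L × P) = √(116.5569 × 117.5757) = 117.0652

117.07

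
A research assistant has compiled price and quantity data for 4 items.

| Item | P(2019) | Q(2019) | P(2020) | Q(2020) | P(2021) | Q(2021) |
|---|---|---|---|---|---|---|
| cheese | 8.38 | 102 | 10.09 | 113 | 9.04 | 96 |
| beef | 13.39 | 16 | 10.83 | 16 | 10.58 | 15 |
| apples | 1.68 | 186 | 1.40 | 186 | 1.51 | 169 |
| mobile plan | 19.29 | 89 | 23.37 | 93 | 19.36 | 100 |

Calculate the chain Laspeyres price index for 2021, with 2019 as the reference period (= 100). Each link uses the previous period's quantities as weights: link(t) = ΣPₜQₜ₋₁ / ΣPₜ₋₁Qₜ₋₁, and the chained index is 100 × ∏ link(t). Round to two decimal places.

99.85

Link 2019→2020:
ΣP(2020)Q(2019) = 10.09×102 + 10.83×16 + 1.40×186 + 23.37×89 = 1029.18 + 173.28 + 260.4 + 2079.93 = 3542.79
ΣP(2019)Q(2019) = 8.38×102 + 13.39×16 + 1.68×186 + 19.29×89 = 854.76 + 214.24 + 312.48 + 1716.81 = 3098.29
link = 3542.79/3098.29 = 1.143466
Link 2020→2021:
ΣP(2021)Q(2020) = 9.04×113 + 10.58×16 + 1.51×186 + 19.36×93 = 1021.52 + 169.28 + 280.86 + 1800.48 = 3272.14
ΣP(2020)Q(2020) = 10.09×113 + 10.83×16 + 1.40×186 + 23.37×93 = 1140.17 + 173.28 + 260.4 + 2173.41 = 3747.26
link = 3272.14/3747.26 = 0.873209
Chained index = 100 × 1.143466 × 0.873209 = 99.8485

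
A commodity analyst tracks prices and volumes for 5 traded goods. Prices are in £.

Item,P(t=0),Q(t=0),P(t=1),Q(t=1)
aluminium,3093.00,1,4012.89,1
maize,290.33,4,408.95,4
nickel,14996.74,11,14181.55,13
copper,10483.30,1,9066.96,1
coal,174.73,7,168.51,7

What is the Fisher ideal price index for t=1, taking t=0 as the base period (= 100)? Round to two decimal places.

94.98

Laspeyres component (base-period weights):
ΣP(t=1)Q(t=0) = 4012.89×1 + 408.95×4 + 14181.55×11 + 9066.96×1 + 168.51×7 = 4012.89 + 1635.8 + 155997.05 + 9066.96 + 1179.57 = 171892.27
ΣP(t=0)Q(t=0) = 3093.00×1 + 290.33×4 + 14996.74×11 + 10483.30×1 + 174.73×7 = 3093 + 1161.32 + 164964.14 + 10483.3 + 1223.11 = 180924.87
L = 171892.27 / 180924.87 × 100 = 95.0075
Paasche component (current-period weights):
ΣP(t=1)Q(t=1) = 4012.89×1 + 408.95×4 + 14181.55×13 + 9066.96×1 + 168.51×7 = 4012.89 + 1635.8 + 184360.15 + 9066.96 + 1179.57 = 200255.37
ΣP(t=0)Q(t=1) = 3093.00×1 + 290.33×4 + 14996.74×13 + 10483.30×1 + 174.73×7 = 3093 + 1161.32 + 194957.62 + 10483.3 + 1223.11 = 210918.35
P = 200255.37 / 210918.35 × 100 = 94.9445
Fisher = √(L × P) = √(95.0075 × 94.9445) = 94.9760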